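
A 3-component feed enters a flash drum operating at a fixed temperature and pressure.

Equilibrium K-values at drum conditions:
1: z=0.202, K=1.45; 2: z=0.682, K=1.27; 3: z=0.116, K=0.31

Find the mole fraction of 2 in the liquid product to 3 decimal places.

Iterate (Newton) starting at ψ = 0.4:
  ψ = 0.400: g = 0.1327, g' = -0.175 → ψ = 1.000
  ψ = 1.000: g = -0.0505, g' = -0.625 → ψ = 0.919
  ψ = 0.919: g = -0.0070, g' = -0.465 → ψ = 0.904
Converged at ψ = 0.904.
Compositions from xᵢ = zᵢ/(1+ψ(Kᵢ−1)), yᵢ = Kᵢxᵢ:
  1: x = 0.144, y = 0.208
  2: x = 0.548, y = 0.696
  3: x = 0.308, y = 0.096

x_2 = 0.548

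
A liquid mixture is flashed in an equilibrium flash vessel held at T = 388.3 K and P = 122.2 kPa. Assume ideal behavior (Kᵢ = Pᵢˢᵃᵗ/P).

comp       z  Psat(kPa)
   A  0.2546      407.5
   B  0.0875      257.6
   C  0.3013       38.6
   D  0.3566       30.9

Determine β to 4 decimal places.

Raoult's law: Kᵢ = Pᵢˢᵃᵗ/P = Pᵢˢᵃᵗ/122.2.
  K_A = 407.5/122.2 = 3.334697, K_B = 257.6/122.2 = 2.108020, K_C = 38.6/122.2 = 0.315876, K_D = 30.9/122.2 = 0.252864
Newton–Raphson from β = 0.46:
  β = 0.4600: g = -0.35590, g' = -1.1322 → β = 0.1456
  β = 0.1456: g = -0.00084, g' = -1.2771 → β = 0.1450
Converged at β = 0.1450.

β = 0.1450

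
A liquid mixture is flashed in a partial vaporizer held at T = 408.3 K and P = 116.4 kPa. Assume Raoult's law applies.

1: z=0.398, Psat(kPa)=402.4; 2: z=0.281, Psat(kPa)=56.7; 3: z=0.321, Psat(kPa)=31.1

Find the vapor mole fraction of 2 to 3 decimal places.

Raoult's law: Kᵢ = Pᵢˢᵃᵗ/P = Pᵢˢᵃᵗ/116.4.
  K_1 = 402.4/116.4 = 3.45704, K_2 = 56.7/116.4 = 0.48711, K_3 = 31.1/116.4 = 0.26718
Newton iteration, V/F⁰ = 0.38:
  V/F = 0.380: g = 0.0007, g' = -1.088 → V/F = 0.381
Converged at V/F = 0.381.
Compositions from xᵢ = zᵢ/(1+V/F(Kᵢ−1)), yᵢ = Kᵢxᵢ:
  1: x = 0.206, y = 0.711
  2: x = 0.349, y = 0.170
  3: x = 0.445, y = 0.119

y_2 = 0.170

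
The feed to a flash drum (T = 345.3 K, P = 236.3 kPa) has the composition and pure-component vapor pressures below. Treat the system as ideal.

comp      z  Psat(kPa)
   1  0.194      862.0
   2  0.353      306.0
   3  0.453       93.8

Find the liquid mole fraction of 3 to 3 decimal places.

Raoult's law: Kᵢ = Pᵢˢᵃᵗ/P = Pᵢˢᵃᵗ/236.3.
  K_1 = 862.0/236.3 = 3.64791, K_2 = 306.0/236.3 = 1.29496, K_3 = 93.8/236.3 = 0.39695
Let ψ = V/F and solve Σ zᵢ(Kᵢ−1)/(1+ψ(Kᵢ−1)) = 0.
g(0) = ΣzᵢKᵢ − 1 = 0.345 and g(1) = 1 − Σzᵢ/Kᵢ = -0.467, so a root lies in (0, 1).
Iterate (Newton) starting at ψ = 0.5:
  ψ = 0.500: g = -0.0793, g' = -0.613 → ψ = 0.371
  ψ = 0.371: g = 0.0013, g' = -0.645 → ψ = 0.373
Converged at ψ = 0.373.
Compositions from xᵢ = zᵢ/(1+ψ(Kᵢ−1)), yᵢ = Kᵢxᵢ:
  1: x = 0.098, y = 0.356
  2: x = 0.318, y = 0.412
  3: x = 0.584, y = 0.232

x_3 = 0.584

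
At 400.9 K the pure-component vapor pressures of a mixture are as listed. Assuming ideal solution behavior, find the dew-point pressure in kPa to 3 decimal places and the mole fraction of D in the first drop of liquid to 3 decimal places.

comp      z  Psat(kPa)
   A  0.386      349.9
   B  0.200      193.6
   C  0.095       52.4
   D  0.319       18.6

At the dew point ψ → 1, so Σzᵢ/Kᵢ = 1 with Kᵢ = Pᵢˢᵃᵗ/P ⇒ 1/P = Σzᵢ/Pᵢˢᵃᵗ.
1/P = 0.386/349.9 + 0.200/193.6 + 0.095/52.4 + 0.319/18.6 = 0.021100 ⇒ P = 47.394 kPa
xᵢ = zᵢP/Pᵢˢᵃᵗ ⇒ x_D = 0.319·47.394/18.6 = 0.813

Pdew = 47.394 kPa, x_D = 0.813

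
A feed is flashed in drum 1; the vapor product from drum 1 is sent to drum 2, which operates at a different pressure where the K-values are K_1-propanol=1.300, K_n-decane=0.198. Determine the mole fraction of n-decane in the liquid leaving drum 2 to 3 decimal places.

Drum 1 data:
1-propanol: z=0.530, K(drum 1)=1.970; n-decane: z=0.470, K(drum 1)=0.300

x_n-decane (drum 2) = 0.272

Drum 1:
Rachford–Rice: g(ψ₁) = Σ zᵢ(Kᵢ−1)/(1+ψ₁(Kᵢ−1)) = 0.
Check two-phase: ΣzᵢKᵢ = 1.185 > 1 and Σzᵢ/Kᵢ = 1.836 > 1, so g(0) = 0.185 > 0 and g(1) = -0.836 < 0.
Binary case is linear: z₁(K₁−1)(1+ψ₁(K₂−1)) + z₂(K₂−1)(1+ψ₁(K₁−1)) = 0
⇒ ψ₁ = [z₁(K₁−1)+z₂(K₂−1)] / [−(K₁−1)(K₂−1)] = 0.1851/0.6790 = 0.273
Drum-1 compositions:
  1-propanol: x = 0.419, y = 0.826
  n-decane: x = 0.581, y = 0.174
Drum-2 feed = drum-1 vapor: z₂ = (0.8257, 0.1743).
Drum 2:
Rachford–Rice: g(ψ₂) = Σ zᵢ(Kᵢ−1)/(1+ψ₂(Kᵢ−1)) = 0.
Check two-phase: ΣzᵢKᵢ = 1.108 > 1 and Σzᵢ/Kᵢ = 1.515 > 1, so g(0) = 0.108 > 0 and g(1) = -0.515 < 0.
Newton iteration, ψ₂⁰ = 0.57:
  ψ₂ = 0.570: g = -0.0459, g' = -0.435 → ψ₂ = 0.464
  ψ₂ = 0.464: g = -0.0053, g' = -0.342 → ψ₂ = 0.449
Converged at ψ₂ = 0.449.
  1-propanol: x = 0.728, y = 0.946
  n-decane: x = 0.272, y = 0.054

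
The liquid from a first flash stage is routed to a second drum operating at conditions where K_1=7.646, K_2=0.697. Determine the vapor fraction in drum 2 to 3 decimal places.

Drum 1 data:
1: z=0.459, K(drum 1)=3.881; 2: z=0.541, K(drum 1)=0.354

Drum 1:
Material balance + equilibrium reduce to Σ zᵢ(Kᵢ−1)/(1+ψ₁(Kᵢ−1)) = 0.
g(0) = ΣzᵢKᵢ − 1 = 0.973 and g(1) = 1 − Σzᵢ/Kᵢ = -0.647, so a root lies in (0, 1).
Newton–Raphson from ψ₁ = 0.31:
  ψ₁ = 0.310: g = 0.2615, g' = -1.416 → ψ₁ = 0.495
  ψ₁ = 0.495: g = 0.0316, g' = -1.135 → ψ₁ = 0.523
Converged at ψ₁ = 0.523.
Drum-1 compositions:
  1: x = 0.183, y = 0.711
  2: x = 0.817, y = 0.289
Drum-2 feed = drum-1 liquid: z₂ = (0.1832, 0.8168).
Drum 2:
Rachford–Rice: g(ψ₂) = Σ zᵢ(Kᵢ−1)/(1+ψ₂(Kᵢ−1)) = 0.
Check two-phase: ΣzᵢKᵢ = 1.970 > 1 and Σzᵢ/Kᵢ = 1.196 > 1, so g(0) = 0.970 > 0 and g(1) = -0.196 < 0.
Iterate (Newton) starting at ψ₂ = 0.5:
  ψ₂ = 0.500: g = -0.0101, g' = -0.537 → ψ₂ = 0.481
  ψ₂ = 0.481: g = 0.0002, g' = -0.562 → ψ₂ = 0.482
Converged at ψ₂ = 0.482.
  1: x = 0.044, y = 0.333
  2: x = 0.956, y = 0.667

V/F (drum 2) = 0.482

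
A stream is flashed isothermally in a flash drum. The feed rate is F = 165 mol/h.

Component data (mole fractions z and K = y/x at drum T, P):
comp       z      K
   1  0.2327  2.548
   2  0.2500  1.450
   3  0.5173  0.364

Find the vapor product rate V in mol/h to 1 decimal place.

V = 33.3 mol/h

Let ψ = V/F and solve Σ zᵢ(Kᵢ−1)/(1+ψ(Kᵢ−1)) = 0.
g(0) = ΣzᵢKᵢ − 1 = 0.1437 and g(1) = 1 − Σzᵢ/Kᵢ = -0.6849, so a root lies in (0, 1).
Newton–Raphson from ψ = 0.54:
  ψ = 0.5400: g = -0.21439, g' = -0.6836 → ψ = 0.2264
  ψ = 0.2264: g = -0.01550, g' = -0.6330 → ψ = 0.2019
  ψ = 0.2019: g = 0.00010, g' = -0.6417 → ψ = 0.2021
Converged at ψ = 0.2021.
Then V = ψ·F = 0.2021·165 = 33.3 mol/h and L = F − V = 131.7 mol/h.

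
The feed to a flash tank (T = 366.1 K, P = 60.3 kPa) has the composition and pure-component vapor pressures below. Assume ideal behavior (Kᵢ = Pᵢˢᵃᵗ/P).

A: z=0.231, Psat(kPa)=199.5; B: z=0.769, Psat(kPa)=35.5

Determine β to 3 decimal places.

β = 0.229

Raoult's law: Kᵢ = Pᵢˢᵃᵗ/P = Pᵢˢᵃᵗ/60.3.
  K_A = 199.5/60.3 = 3.30846, K_B = 35.5/60.3 = 0.58872
Material balance + equilibrium reduce to Σ zᵢ(Kᵢ−1)/(1+β(Kᵢ−1)) = 0.
Feasibility: ΣzᵢKᵢ = 1.217, Σzᵢ/Kᵢ = 1.376 — both > 1, two phases present.
Binary case is linear: z₁(K₁−1)(1+β(K₂−1)) + z₂(K₂−1)(1+β(K₁−1)) = 0
⇒ β = [z₁(K₁−1)+z₂(K₂−1)] / [−(K₁−1)(K₂−1)] = 0.2170/0.9494 = 0.229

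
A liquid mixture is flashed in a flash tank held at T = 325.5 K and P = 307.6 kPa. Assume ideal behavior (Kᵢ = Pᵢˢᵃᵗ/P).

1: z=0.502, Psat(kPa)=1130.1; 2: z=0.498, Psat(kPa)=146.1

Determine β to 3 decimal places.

β = 0.770

Raoult's law: Kᵢ = Pᵢˢᵃᵗ/P = Pᵢˢᵃᵗ/307.6.
  K_1 = 1130.1/307.6 = 3.67393, K_2 = 146.1/307.6 = 0.47497
Let β = V/F and solve Σ zᵢ(Kᵢ−1)/(1+β(Kᵢ−1)) = 0.
Feasibility: ΣzᵢKᵢ = 2.081, Σzᵢ/Kᵢ = 1.185 — both > 1, two phases present.
Binary case is linear: z₁(K₁−1)(1+β(K₂−1)) + z₂(K₂−1)(1+β(K₁−1)) = 0
⇒ β = [z₁(K₁−1)+z₂(K₂−1)] / [−(K₁−1)(K₂−1)] = 1.0808/1.4039 = 0.770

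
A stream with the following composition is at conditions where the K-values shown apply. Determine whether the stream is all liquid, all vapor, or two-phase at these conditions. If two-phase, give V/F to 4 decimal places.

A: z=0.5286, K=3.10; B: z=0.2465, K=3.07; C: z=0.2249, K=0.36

all vapor

ΣzᵢKᵢ = 2.4764; Σzᵢ/Kᵢ = 0.8755.
Since Σzᵢ/Kᵢ < 1 the mixture is above its dew point — single vapor phase.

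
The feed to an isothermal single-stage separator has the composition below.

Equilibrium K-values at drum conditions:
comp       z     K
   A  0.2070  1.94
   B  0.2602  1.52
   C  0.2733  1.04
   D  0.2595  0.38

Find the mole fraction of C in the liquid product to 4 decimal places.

x_C = 0.2674

Rachford–Rice: g(ψ) = Σ zᵢ(Kᵢ−1)/(1+ψ(Kᵢ−1)) = 0.
g(0) = ΣzᵢKᵢ − 1 = 0.1799 and g(1) = 1 − Σzᵢ/Kᵢ = -0.2236, so a root lies in (0, 1).
Newton iteration, ψ⁰ = 0.37:
  ψ = 0.3700: g = 0.05983, g' = -0.3186 → ψ = 0.5578
  ψ = 0.5578: g = -0.00272, g' = -0.3545 → ψ = 0.5501
Converged at ψ = 0.5501.
Compositions from xᵢ = zᵢ/(1+ψ(Kᵢ−1)), yᵢ = Kᵢxᵢ:
  A: x = 0.1364, y = 0.2647
  B: x = 0.2023, y = 0.3075
  C: x = 0.2674, y = 0.2781
  D: x = 0.3938, y = 0.1496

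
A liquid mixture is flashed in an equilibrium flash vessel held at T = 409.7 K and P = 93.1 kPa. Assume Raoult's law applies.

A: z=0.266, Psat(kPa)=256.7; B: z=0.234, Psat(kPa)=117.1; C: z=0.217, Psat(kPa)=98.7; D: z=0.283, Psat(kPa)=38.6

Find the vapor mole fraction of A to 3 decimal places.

Raoult's law: Kᵢ = Pᵢˢᵃᵗ/P = Pᵢˢᵃᵗ/93.1.
  K_A = 256.7/93.1 = 2.75725, K_B = 117.1/93.1 = 1.25779, K_C = 98.7/93.1 = 1.06015, K_D = 38.6/93.1 = 0.41461
Material balance + equilibrium reduce to Σ zᵢ(Kᵢ−1)/(1+ψ(Kᵢ−1)) = 0.
Feasibility: ΣzᵢKᵢ = 1.375, Σzᵢ/Kᵢ = 1.170 — both > 1, two phases present.
Newton–Raphson from ψ = 0.61:
  ψ = 0.610: g = 0.0326, g' = -0.438 → ψ = 0.684
Converged at ψ = 0.684.
Compositions from xᵢ = zᵢ/(1+ψ(Kᵢ−1)), yᵢ = Kᵢxᵢ:
  A: x = 0.121, y = 0.333
  B: x = 0.199, y = 0.250
  C: x = 0.208, y = 0.221
  D: x = 0.472, y = 0.196

y_A = 0.333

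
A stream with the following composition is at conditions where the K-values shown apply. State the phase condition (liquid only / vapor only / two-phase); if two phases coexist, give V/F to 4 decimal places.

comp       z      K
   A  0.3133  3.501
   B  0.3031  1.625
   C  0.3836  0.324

two-phase, V/F = 0.6170

ΣzᵢKᵢ = 1.7137; Σzᵢ/Kᵢ = 1.4600.
Both exceed 1, so a two-phase solution exists.
Newton iteration, ψ⁰ = 0.66:
  ψ = 0.6600: g = -0.03848, g' = -0.9097 → ψ = 0.6177
  ψ = 0.6177: g = -0.00065, g' = -0.8810 → ψ = 0.6170
Converged at ψ = 0.6170.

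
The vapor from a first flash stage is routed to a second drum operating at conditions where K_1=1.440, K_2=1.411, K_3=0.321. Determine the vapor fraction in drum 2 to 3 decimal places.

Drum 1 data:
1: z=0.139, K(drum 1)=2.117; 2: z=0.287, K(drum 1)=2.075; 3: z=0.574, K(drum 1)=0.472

V/F (drum 2) = 0.249

Drum 1:
Rachford–Rice: g(ψ₁) = Σ zᵢ(Kᵢ−1)/(1+ψ₁(Kᵢ−1)) = 0.
Check two-phase: ΣzᵢKᵢ = 1.161 > 1 and Σzᵢ/Kᵢ = 1.420 > 1, so g(0) = 0.161 > 0 and g(1) = -0.420 < 0.
Newton–Raphson from ψ₁ = 0.5:
  ψ₁ = 0.500: g = -0.1115, g' = -0.507 → ψ₁ = 0.280
Converged at ψ₁ = 0.280.
Drum-1 compositions:
  1: x = 0.106, y = 0.224
  2: x = 0.221, y = 0.458
  3: x = 0.673, y = 0.318
Drum-2 feed = drum-1 vapor: z₂ = (0.2242, 0.4579, 0.3178).
Drum 2:
Let ψ₂ = V/F and solve Σ zᵢ(Kᵢ−1)/(1+ψ₂(Kᵢ−1)) = 0.
g(0) = ΣzᵢKᵢ − 1 = 0.071 and g(1) = 1 − Σzᵢ/Kᵢ = -0.470, so a root lies in (0, 1).
Newton iteration, ψ₂⁰ = 0.5:
  ψ₂ = 0.500: g = -0.0897, g' = -0.418 → ψ₂ = 0.285
  ψ₂ = 0.285: g = -0.0116, g' = -0.322 → ψ₂ = 0.249
Converged at ψ₂ = 0.249.
  1: x = 0.202, y = 0.291
  2: x = 0.415, y = 0.586
  3: x = 0.382, y = 0.123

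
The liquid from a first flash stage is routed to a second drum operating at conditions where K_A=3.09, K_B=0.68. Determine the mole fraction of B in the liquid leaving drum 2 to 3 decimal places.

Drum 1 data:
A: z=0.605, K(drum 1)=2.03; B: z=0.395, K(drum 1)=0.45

x_B (drum 2) = 0.867

Drum 1:
Rachford–Rice: g(ψ₁) = Σ zᵢ(Kᵢ−1)/(1+ψ₁(Kᵢ−1)) = 0.
g(0) = ΣzᵢKᵢ − 1 = 0.406 and g(1) = 1 − Σzᵢ/Kᵢ = -0.176, so a root lies in (0, 1).
Binary case is linear: z₁(K₁−1)(1+ψ₁(K₂−1)) + z₂(K₂−1)(1+ψ₁(K₁−1)) = 0
⇒ ψ₁ = [z₁(K₁−1)+z₂(K₂−1)] / [−(K₁−1)(K₂−1)] = 0.4059/0.5665 = 0.717
Drum-1 compositions:
  A: x = 0.348, y = 0.707
  B: x = 0.652, y = 0.293
Drum-2 feed = drum-1 liquid: z₂ = (0.3481, 0.6519).
Drum 2:
Rachford–Rice: g(ψ₂) = Σ zᵢ(Kᵢ−1)/(1+ψ₂(Kᵢ−1)) = 0.
Feasibility: ΣzᵢKᵢ = 1.519, Σzᵢ/Kᵢ = 1.071 — both > 1, two phases present.
Newton iteration, ψ₂⁰ = 0.5:
  ψ₂ = 0.500: g = 0.1074, g' = -0.458 → ψ₂ = 0.734
  ψ₂ = 0.734: g = 0.0143, g' = -0.351 → ψ₂ = 0.775
  ψ₂ = 0.775: g = 0.0002, g' = -0.340 → ψ₂ = 0.776
Converged at ψ₂ = 0.776.
  A: x = 0.133, y = 0.410
  B: x = 0.867, y = 0.590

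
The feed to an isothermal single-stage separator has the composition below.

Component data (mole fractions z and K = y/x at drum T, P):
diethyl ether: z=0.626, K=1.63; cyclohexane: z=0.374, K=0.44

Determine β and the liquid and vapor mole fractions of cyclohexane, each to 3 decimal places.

β = 0.524, x_cyclohexane = 0.529, y_cyclohexane = 0.233

Rachford–Rice: g(β) = Σ zᵢ(Kᵢ−1)/(1+β(Kᵢ−1)) = 0.
Feasibility: ΣzᵢKᵢ = 1.185, Σzᵢ/Kᵢ = 1.234 — both > 1, two phases present.
Binary case is linear: z₁(K₁−1)(1+β(K₂−1)) + z₂(K₂−1)(1+β(K₁−1)) = 0
⇒ β = [z₁(K₁−1)+z₂(K₂−1)] / [−(K₁−1)(K₂−1)] = 0.1849/0.3528 = 0.524
Compositions from xᵢ = zᵢ/(1+β(Kᵢ−1)), yᵢ = Kᵢxᵢ:
  diethyl ether: x = 0.471, y = 0.767
  cyclohexane: x = 0.529, y = 0.233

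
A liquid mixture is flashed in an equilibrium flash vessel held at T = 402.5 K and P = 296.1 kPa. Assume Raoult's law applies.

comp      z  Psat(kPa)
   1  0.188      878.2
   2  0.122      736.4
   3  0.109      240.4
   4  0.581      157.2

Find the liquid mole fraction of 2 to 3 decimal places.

Raoult's law: Kᵢ = Pᵢˢᵃᵗ/P = Pᵢˢᵃᵗ/296.1.
  K_1 = 878.2/296.1 = 2.96589, K_2 = 736.4/296.1 = 2.48700, K_3 = 240.4/296.1 = 0.81189, K_4 = 157.2/296.1 = 0.53090
Rachford–Rice: g(ψ) = Σ zᵢ(Kᵢ−1)/(1+ψ(Kᵢ−1)) = 0.
g(0) = ΣzᵢKᵢ − 1 = 0.258 and g(1) = 1 − Σzᵢ/Kᵢ = -0.341, so a root lies in (0, 1).
Newton iteration, ψ⁰ = 0.53:
  ψ = 0.530: g = -0.1030, g' = -0.490 → ψ = 0.320
  ψ = 0.320: g = 0.0075, g' = -0.579 → ψ = 0.333
Converged at ψ = 0.333.
Compositions from xᵢ = zᵢ/(1+ψ(Kᵢ−1)), yᵢ = Kᵢxᵢ:
  1: x = 0.114, y = 0.337
  2: x = 0.082, y = 0.203
  3: x = 0.116, y = 0.094
  4: x = 0.688, y = 0.365

x_2 = 0.082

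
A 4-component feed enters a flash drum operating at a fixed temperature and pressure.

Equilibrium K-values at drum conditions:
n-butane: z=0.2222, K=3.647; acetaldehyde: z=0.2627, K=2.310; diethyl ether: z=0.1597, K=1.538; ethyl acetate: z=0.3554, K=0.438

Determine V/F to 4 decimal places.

Rachford–Rice: g(V/F) = Σ zᵢ(Kᵢ−1)/(1+V/F(Kᵢ−1)) = 0.
Check two-phase: ΣzᵢKᵢ = 1.8185 > 1 and Σzᵢ/Kᵢ = 1.0899 > 1, so g(0) = 0.8185 > 0 and g(1) = -0.0899 < 0.
Newton–Raphson from V/F = 0.5:
  V/F = 0.5000: g = 0.25099, g' = -0.6988 → V/F = 0.8592
  V/F = 0.8592: g = 0.01408, g' = -0.6863 → V/F = 0.8797
  V/F = 0.8797: g = -0.00012, g' = -0.6982 → V/F = 0.8795
Converged at V/F = 0.8795.

V/F = 0.8795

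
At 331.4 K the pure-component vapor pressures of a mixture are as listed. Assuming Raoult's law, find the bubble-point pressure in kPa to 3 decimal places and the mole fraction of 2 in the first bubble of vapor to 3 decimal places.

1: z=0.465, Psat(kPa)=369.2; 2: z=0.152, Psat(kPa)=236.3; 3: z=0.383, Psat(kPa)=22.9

At the bubble point ψ → 0, so ΣzᵢKᵢ = 1 with Kᵢ = Pᵢˢᵃᵗ/P ⇒ P = ΣzᵢPᵢˢᵃᵗ.
P = 0.465·369.2 + 0.152·236.3 + 0.383·22.9 = 216.366 kPa
yᵢ = zᵢPᵢˢᵃᵗ/P ⇒ y_2 = 0.152·236.3/216.366 = 0.166

Pbub = 216.366 kPa, y_2 = 0.166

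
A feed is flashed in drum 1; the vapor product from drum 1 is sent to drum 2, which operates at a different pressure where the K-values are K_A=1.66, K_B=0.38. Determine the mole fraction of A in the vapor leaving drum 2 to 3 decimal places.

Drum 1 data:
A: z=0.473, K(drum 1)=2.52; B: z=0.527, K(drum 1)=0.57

Drum 1:
Rachford–Rice: g(ψ₁) = Σ zᵢ(Kᵢ−1)/(1+ψ₁(Kᵢ−1)) = 0.
Check two-phase: ΣzᵢKᵢ = 1.492 > 1 and Σzᵢ/Kᵢ = 1.112 > 1, so g(0) = 0.492 > 0 and g(1) = -0.112 < 0.
Binary case is linear: z₁(K₁−1)(1+ψ₁(K₂−1)) + z₂(K₂−1)(1+ψ₁(K₁−1)) = 0
⇒ ψ₁ = [z₁(K₁−1)+z₂(K₂−1)] / [−(K₁−1)(K₂−1)] = 0.4923/0.6536 = 0.753
Drum-1 compositions:
  A: x = 0.221, y = 0.556
  B: x = 0.779, y = 0.444
Drum-2 feed = drum-1 vapor: z₂ = (0.5557, 0.4443).
Drum 2:
Let ψ₂ = V/F and solve Σ zᵢ(Kᵢ−1)/(1+ψ₂(Kᵢ−1)) = 0.
g(0) = ΣzᵢKᵢ − 1 = 0.091 and g(1) = 1 − Σzᵢ/Kᵢ = -0.504, so a root lies in (0, 1).
Newton iteration, ψ₂⁰ = 0.5:
  ψ₂ = 0.500: g = -0.1235, g' = -0.496 → ψ₂ = 0.251
  ψ₂ = 0.251: g = -0.0115, g' = -0.418 → ψ₂ = 0.223
Converged at ψ₂ = 0.223.
  A: x = 0.484, y = 0.804
  B: x = 0.516, y = 0.196

y_A (drum 2) = 0.804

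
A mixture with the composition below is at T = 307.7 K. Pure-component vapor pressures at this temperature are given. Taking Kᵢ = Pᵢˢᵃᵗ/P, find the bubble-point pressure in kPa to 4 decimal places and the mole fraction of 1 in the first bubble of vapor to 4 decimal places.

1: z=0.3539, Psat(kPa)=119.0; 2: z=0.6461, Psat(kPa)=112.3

Pbub = 114.6711 kPa, y_1 = 0.3673

At the bubble point ψ → 0, so ΣzᵢKᵢ = 1 with Kᵢ = Pᵢˢᵃᵗ/P ⇒ P = ΣzᵢPᵢˢᵃᵗ.
P = 0.3539·119.0 + 0.6461·112.3 = 114.6711 kPa
yᵢ = zᵢPᵢˢᵃᵗ/P ⇒ y_1 = 0.3539·119.0/114.6711 = 0.3673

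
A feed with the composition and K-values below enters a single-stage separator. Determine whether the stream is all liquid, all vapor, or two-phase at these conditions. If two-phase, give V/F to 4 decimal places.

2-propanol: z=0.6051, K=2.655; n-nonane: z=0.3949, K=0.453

ΣzᵢKᵢ = 1.7854; Σzᵢ/Kᵢ = 1.0997.
Both exceed 1, so a two-phase solution exists.
Material balance + equilibrium reduce to Σ zᵢ(Kᵢ−1)/(1+ψ(Kᵢ−1)) = 0.
Binary case is linear: z₁(K₁−1)(1+ψ(K₂−1)) + z₂(K₂−1)(1+ψ(K₁−1)) = 0
⇒ ψ = [z₁(K₁−1)+z₂(K₂−1)] / [−(K₁−1)(K₂−1)] = 0.78543/0.90528 = 0.8676

two-phase, V/F = 0.8676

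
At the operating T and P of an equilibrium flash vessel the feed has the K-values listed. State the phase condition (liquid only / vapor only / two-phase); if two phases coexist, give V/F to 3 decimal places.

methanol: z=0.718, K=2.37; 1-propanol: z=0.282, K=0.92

ΣzᵢKᵢ = 1.961; Σzᵢ/Kᵢ = 0.609.
Since Σzᵢ/Kᵢ < 1 the mixture is above its dew point — single vapor phase.

vapor only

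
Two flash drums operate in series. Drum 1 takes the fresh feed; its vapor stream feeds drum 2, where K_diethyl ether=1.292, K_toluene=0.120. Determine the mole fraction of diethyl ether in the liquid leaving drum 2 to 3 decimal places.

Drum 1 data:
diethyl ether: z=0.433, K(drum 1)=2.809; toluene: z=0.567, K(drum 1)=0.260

x_diethyl ether (drum 2) = 0.751

Drum 1:
Binary case is linear: z₁(K₁−1)(1+ψ₁(K₂−1)) + z₂(K₂−1)(1+ψ₁(K₁−1)) = 0
⇒ ψ₁ = [z₁(K₁−1)+z₂(K₂−1)] / [−(K₁−1)(K₂−1)] = 0.3637/1.3387 = 0.272
Drum-1 compositions:
  diethyl ether: x = 0.290, y = 0.815
  toluene: x = 0.710, y = 0.185
Drum-2 feed = drum-1 vapor: z₂ = (0.8155, 0.1845).
Drum 2:
Material balance + equilibrium reduce to Σ zᵢ(Kᵢ−1)/(1+ψ₂(Kᵢ−1)) = 0.
Feasibility: ΣzᵢKᵢ = 1.076, Σzᵢ/Kᵢ = 2.169 — both > 1, two phases present.
Binary case is linear: z₁(K₁−1)(1+ψ₂(K₂−1)) + z₂(K₂−1)(1+ψ₂(K₁−1)) = 0
⇒ ψ₂ = [z₁(K₁−1)+z₂(K₂−1)] / [−(K₁−1)(K₂−1)] = 0.0757/0.2570 = 0.295
  diethyl ether: x = 0.751, y = 0.970
  toluene: x = 0.249, y = 0.030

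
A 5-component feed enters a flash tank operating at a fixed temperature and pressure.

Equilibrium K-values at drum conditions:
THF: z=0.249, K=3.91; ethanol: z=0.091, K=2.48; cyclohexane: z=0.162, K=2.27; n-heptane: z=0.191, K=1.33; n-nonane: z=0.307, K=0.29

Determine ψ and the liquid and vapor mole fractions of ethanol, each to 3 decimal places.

ψ = 0.732, x_ethanol = 0.044, y_ethanol = 0.108

Let ψ = V/F and solve Σ zᵢ(Kᵢ−1)/(1+ψ(Kᵢ−1)) = 0.
Feasibility: ΣzᵢKᵢ = 1.910, Σzᵢ/Kᵢ = 1.374 — both > 1, two phases present.
Newton iteration, ψ⁰ = 0.46:
  ψ = 0.460: g = 0.2509, g' = -0.917 → ψ = 0.734
  ψ = 0.734: g = -0.0019, g' = -1.018 → ψ = 0.732
Converged at ψ = 0.732.
Compositions from xᵢ = zᵢ/(1+ψ(Kᵢ−1)), yᵢ = Kᵢxᵢ:
  THF: x = 0.080, y = 0.311
  ethanol: x = 0.044, y = 0.108
  cyclohexane: x = 0.084, y = 0.191
  n-heptane: x = 0.154, y = 0.205
  n-nonane: x = 0.639, y = 0.185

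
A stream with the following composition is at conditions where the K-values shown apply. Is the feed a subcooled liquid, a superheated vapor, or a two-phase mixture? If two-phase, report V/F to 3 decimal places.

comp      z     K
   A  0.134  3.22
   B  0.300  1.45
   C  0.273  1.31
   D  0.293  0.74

superheated vapor

ΣzᵢKᵢ = 1.441; Σzᵢ/Kᵢ = 0.853.
Since Σzᵢ/Kᵢ < 1 the mixture is above its dew point — single vapor phase.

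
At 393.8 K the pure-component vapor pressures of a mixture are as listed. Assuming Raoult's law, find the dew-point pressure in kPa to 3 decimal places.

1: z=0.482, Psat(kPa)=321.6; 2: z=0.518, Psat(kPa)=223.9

Pdew = 262.310 kPa

At the dew point ψ → 1, so Σzᵢ/Kᵢ = 1 with Kᵢ = Pᵢˢᵃᵗ/P ⇒ 1/P = Σzᵢ/Pᵢˢᵃᵗ.
1/P = 0.482/321.6 + 0.518/223.9 = 0.003812 ⇒ P = 262.310 kPa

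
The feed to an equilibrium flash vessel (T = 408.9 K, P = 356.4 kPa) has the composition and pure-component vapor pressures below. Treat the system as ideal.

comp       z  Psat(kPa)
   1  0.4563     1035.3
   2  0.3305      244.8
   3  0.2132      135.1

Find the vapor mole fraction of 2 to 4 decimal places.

y_2 = 0.2918

Raoult's law: Kᵢ = Pᵢˢᵃᵗ/P = Pᵢˢᵃᵗ/356.4.
  K_1 = 1035.3/356.4 = 2.904882, K_2 = 244.8/356.4 = 0.686869, K_3 = 135.1/356.4 = 0.379068
Let β = V/F and solve Σ zᵢ(Kᵢ−1)/(1+β(Kᵢ−1)) = 0.
Check two-phase: ΣzᵢKᵢ = 1.6333 > 1 and Σzᵢ/Kᵢ = 1.2007 > 1, so g(0) = 0.6333 > 0 and g(1) = -0.2007 < 0.
Newton–Raphson from β = 0.5:
  β = 0.5000: g = 0.13050, g' = -0.6528 → β = 0.6999
  β = 0.6999: g = 0.00585, g' = -0.6144 → β = 0.7094
Converged at β = 0.7094.
Compositions from xᵢ = zᵢ/(1+β(Kᵢ−1)), yᵢ = Kᵢxᵢ:
  1: x = 0.1941, y = 0.5637
  2: x = 0.4249, y = 0.2918
  3: x = 0.3811, y = 0.1444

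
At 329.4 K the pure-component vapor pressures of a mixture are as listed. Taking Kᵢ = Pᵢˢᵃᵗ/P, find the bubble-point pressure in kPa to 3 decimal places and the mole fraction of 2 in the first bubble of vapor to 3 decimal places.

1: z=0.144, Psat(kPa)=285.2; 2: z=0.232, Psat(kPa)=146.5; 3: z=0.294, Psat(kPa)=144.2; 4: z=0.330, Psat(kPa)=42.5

At the bubble point ψ → 0, so ΣzᵢKᵢ = 1 with Kᵢ = Pᵢˢᵃᵗ/P ⇒ P = ΣzᵢPᵢˢᵃᵗ.
P = 0.144·285.2 + 0.232·146.5 + 0.294·144.2 + 0.330·42.5 = 131.477 kPa
yᵢ = zᵢPᵢˢᵃᵗ/P ⇒ y_2 = 0.232·146.5/131.477 = 0.259

Pbub = 131.477 kPa, y_2 = 0.259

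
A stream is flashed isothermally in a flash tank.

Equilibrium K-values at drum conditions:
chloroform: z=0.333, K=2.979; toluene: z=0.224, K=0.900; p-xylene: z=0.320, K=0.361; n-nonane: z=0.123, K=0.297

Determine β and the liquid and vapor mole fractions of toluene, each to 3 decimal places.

Let β = V/F and solve Σ zᵢ(Kᵢ−1)/(1+β(Kᵢ−1)) = 0.
g(0) = ΣzᵢKᵢ − 1 = 0.346 and g(1) = 1 − Σzᵢ/Kᵢ = -0.661, so a root lies in (0, 1).
Newton–Raphson from β = 0.5:
  β = 0.500: g = -0.1262, g' = -0.759 → β = 0.334
  β = 0.334: g = 0.0008, g' = -0.790 → β = 0.335
Converged at β = 0.335.
Compositions from xᵢ = zᵢ/(1+β(Kᵢ−1)), yᵢ = Kᵢxᵢ:
  chloroform: x = 0.200, y = 0.597
  toluene: x = 0.232, y = 0.209
  p-xylene: x = 0.407, y = 0.147
  n-nonane: x = 0.161, y = 0.048

β = 0.335, x_toluene = 0.232, y_toluene = 0.209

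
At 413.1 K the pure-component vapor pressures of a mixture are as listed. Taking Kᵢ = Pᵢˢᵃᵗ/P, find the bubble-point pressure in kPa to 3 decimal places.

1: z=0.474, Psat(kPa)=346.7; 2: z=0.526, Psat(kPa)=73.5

Pbub = 202.997 kPa

At the bubble point ψ → 0, so ΣzᵢKᵢ = 1 with Kᵢ = Pᵢˢᵃᵗ/P ⇒ P = ΣzᵢPᵢˢᵃᵗ.
P = 0.474·346.7 + 0.526·73.5 = 202.997 kPa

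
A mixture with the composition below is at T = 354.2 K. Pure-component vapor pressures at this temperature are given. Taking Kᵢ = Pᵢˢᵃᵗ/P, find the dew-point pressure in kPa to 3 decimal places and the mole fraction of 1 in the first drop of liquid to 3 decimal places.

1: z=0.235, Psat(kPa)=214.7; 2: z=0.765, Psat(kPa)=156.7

At the dew point ψ → 1, so Σzᵢ/Kᵢ = 1 with Kᵢ = Pᵢˢᵃᵗ/P ⇒ 1/P = Σzᵢ/Pᵢˢᵃᵗ.
1/P = 0.235/214.7 + 0.765/156.7 = 0.005976 ⇒ P = 167.322 kPa
xᵢ = zᵢP/Pᵢˢᵃᵗ ⇒ x_1 = 0.235·167.322/214.7 = 0.183

Pdew = 167.322 kPa, x_1 = 0.183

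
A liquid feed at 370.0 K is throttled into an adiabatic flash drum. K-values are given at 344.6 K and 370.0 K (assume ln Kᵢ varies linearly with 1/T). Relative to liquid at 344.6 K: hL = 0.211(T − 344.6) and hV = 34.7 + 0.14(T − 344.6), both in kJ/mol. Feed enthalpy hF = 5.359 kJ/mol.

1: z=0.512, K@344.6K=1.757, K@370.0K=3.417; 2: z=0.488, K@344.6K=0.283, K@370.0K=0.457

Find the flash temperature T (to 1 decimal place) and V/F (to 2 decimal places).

Adiabatic flash: solve Rachford–Rice at each trial T, then check hF = ψ·hV(T) + (1−ψ)·hL(T).
  T = 344.6 K: K = (1.757, 0.283), RR gives ψ = 0.069, H_out = 2.409 kJ/mol
  T = 370.0 K: K = (3.417, 0.457), RR gives ψ = 0.741, H_out = 29.736 kJ/mol
  T = 357.3 K: K = (2.479, 0.363), RR gives ψ = 0.474, H_out = 18.684 kJ/mol
  T = 351.0 K: K = (2.097, 0.321), RR gives ψ = 0.309, H_out = 11.948 kJ/mol
  T = 347.8 K: K = (1.921, 0.302), RR gives ψ = 0.203, H_out = 7.684 kJ/mol
  T = 346.2 K: K = (1.837, 0.292), RR gives ψ = 0.141, H_out = 5.205 kJ/mol
Linear interpolation between T = 346.2 (H_out = 5.205) and T = 347.8 (H_out = 7.684) on hF = 5.359 gives T ≈ 346.3 K, at which ψ = 0.14.

T = 346.3 K, V/F = 0.14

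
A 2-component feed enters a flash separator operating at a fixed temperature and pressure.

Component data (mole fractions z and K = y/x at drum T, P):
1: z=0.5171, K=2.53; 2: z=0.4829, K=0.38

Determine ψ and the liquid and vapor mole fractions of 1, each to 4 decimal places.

ψ = 0.5184, x_1 = 0.2884, y_1 = 0.7296

Let ψ = V/F and solve Σ zᵢ(Kᵢ−1)/(1+ψ(Kᵢ−1)) = 0.
Check two-phase: ΣzᵢKᵢ = 1.4918 > 1 and Σzᵢ/Kᵢ = 1.4752 > 1, so g(0) = 0.4918 > 0 and g(1) = -0.4752 < 0.
Iterate (Newton) starting at ψ = 0.5:
  ψ = 0.5000: g = 0.01434, g' = -0.7785 → ψ = 0.5184
Converged at ψ = 0.5184.
Compositions from xᵢ = zᵢ/(1+ψ(Kᵢ−1)), yᵢ = Kᵢxᵢ:
  1: x = 0.2884, y = 0.7296
  2: x = 0.7116, y = 0.2704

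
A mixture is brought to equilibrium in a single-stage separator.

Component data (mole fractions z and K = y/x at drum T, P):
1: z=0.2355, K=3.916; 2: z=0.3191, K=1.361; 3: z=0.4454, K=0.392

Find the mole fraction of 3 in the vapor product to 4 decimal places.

Newton iteration, ψ⁰ = 0.5:
  ψ = 0.5000: g = -0.01212, g' = -0.7012 → ψ = 0.4827
  ψ = 0.4827: g = 0.00004, g' = -0.7055 → ψ = 0.4828
Converged at ψ = 0.4828.
Compositions from xᵢ = zᵢ/(1+ψ(Kᵢ−1)), yᵢ = Kᵢxᵢ:
  1: x = 0.0978, y = 0.3830
  2: x = 0.2717, y = 0.3698
  3: x = 0.6304, y = 0.2471

y_3 = 0.2471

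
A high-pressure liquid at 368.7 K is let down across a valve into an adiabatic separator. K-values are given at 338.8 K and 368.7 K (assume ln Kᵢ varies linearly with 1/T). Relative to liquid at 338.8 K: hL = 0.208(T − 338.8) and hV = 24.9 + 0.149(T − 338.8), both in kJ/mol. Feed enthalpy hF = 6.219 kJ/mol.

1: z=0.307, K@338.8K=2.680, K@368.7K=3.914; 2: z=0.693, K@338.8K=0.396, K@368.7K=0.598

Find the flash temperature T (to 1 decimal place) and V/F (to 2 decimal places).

Adiabatic flash: solve Rachford–Rice at each trial T, then check hF = ψ·hV(T) + (1−ψ)·hL(T).
  T = 338.8 K: K = (2.680, 0.396), RR gives ψ = 0.096, H_out = 2.385 kJ/mol
  T = 368.7 K: K = (3.914, 0.598), RR gives ψ = 0.526, H_out = 18.386 kJ/mol
  T = 353.8 K: K = (3.267, 0.491), RR gives ψ = 0.298, H_out = 10.269 kJ/mol
  T = 346.3 K: K = (2.965, 0.442), RR gives ψ = 0.198, H_out = 6.394 kJ/mol
  T = 342.6 K: K = (2.822, 0.419), RR gives ψ = 0.148, H_out = 4.445 kJ/mol
  T = 344.5 K: K = (2.895, 0.431), RR gives ψ = 0.174, H_out = 5.451 kJ/mol
Linear interpolation between T = 344.5 (H_out = 5.451) and T = 346.3 (H_out = 6.394) on hF = 6.219 gives T ≈ 346.0 K, at which ψ = 0.19.

T = 346.0 K, V/F = 0.19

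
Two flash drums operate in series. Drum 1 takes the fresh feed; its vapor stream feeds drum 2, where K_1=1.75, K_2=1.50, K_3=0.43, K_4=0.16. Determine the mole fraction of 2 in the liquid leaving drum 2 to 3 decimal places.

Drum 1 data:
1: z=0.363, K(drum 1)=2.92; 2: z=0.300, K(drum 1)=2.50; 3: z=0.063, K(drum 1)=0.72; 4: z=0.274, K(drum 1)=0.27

x_2 (drum 2) = 0.264

Drum 1:
Material balance + equilibrium reduce to Σ zᵢ(Kᵢ−1)/(1+ψ₁(Kᵢ−1)) = 0.
g(0) = ΣzᵢKᵢ − 1 = 0.929 and g(1) = 1 − Σzᵢ/Kᵢ = -0.347, so a root lies in (0, 1).
Newton–Raphson from ψ₁ = 0.53:
  ψ₁ = 0.530: g = 0.2492, g' = -0.933 → ψ₁ = 0.797
  ψ₁ = 0.797: g = -0.0205, g' = -1.192 → ψ₁ = 0.780
  ψ₁ = 0.780: g = -0.0003, g' = -1.153 → ψ₁ = 0.779
Converged at ψ₁ = 0.779.
Drum-1 compositions:
  1: x = 0.145, y = 0.425
  2: x = 0.138, y = 0.346
  3: x = 0.081, y = 0.058
  4: x = 0.636, y = 0.172
Drum-2 feed = drum-1 vapor: z₂ = (0.4246, 0.3458, 0.0580, 0.1716).
Drum 2:
Material balance + equilibrium reduce to Σ zᵢ(Kᵢ−1)/(1+ψ₂(Kᵢ−1)) = 0.
g(0) = ΣzᵢKᵢ − 1 = 0.314 and g(1) = 1 − Σzᵢ/Kᵢ = -0.681, so a root lies in (0, 1).
Newton iteration, ψ₂⁰ = 0.5:
  ψ₂ = 0.500: g = 0.0751, g' = -0.579 → ψ₂ = 0.630
  ψ₂ = 0.630: g = -0.0099, g' = -0.752 → ψ₂ = 0.617
  ψ₂ = 0.617: g = -0.0002, g' = -0.728 → ψ₂ = 0.616
Converged at ψ₂ = 0.616.
  1: x = 0.290, y = 0.508
  2: x = 0.264, y = 0.396
  3: x = 0.089, y = 0.038
  4: x = 0.356, y = 0.057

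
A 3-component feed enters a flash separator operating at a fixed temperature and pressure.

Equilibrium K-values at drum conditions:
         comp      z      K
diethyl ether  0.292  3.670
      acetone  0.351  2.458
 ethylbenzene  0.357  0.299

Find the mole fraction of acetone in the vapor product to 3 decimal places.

Rachford–Rice: g(ψ) = Σ zᵢ(Kᵢ−1)/(1+ψ(Kᵢ−1)) = 0.
Feasibility: ΣzᵢKᵢ = 2.041, Σzᵢ/Kᵢ = 1.416 — both > 1, two phases present.
Newton–Raphson from ψ = 0.5:
  ψ = 0.500: g = 0.2446, g' = -1.047 → ψ = 0.734
  ψ = 0.734: g = -0.0043, g' = -1.155 → ψ = 0.730
Converged at ψ = 0.730.
Compositions from xᵢ = zᵢ/(1+ψ(Kᵢ−1)), yᵢ = Kᵢxᵢ:
  diethyl ether: x = 0.099, y = 0.363
  acetone: x = 0.170, y = 0.418
  ethylbenzene: x = 0.731, y = 0.219

y_acetone = 0.418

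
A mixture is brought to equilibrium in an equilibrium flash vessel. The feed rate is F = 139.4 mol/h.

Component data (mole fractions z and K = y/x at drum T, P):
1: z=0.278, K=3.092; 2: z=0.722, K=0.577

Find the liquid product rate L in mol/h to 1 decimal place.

Rachford–Rice: g(V/F) = Σ zᵢ(Kᵢ−1)/(1+V/F(Kᵢ−1)) = 0.
Check two-phase: ΣzᵢKᵢ = 1.276 > 1 and Σzᵢ/Kᵢ = 1.341 > 1, so g(0) = 0.276 > 0 and g(1) = -0.341 < 0.
Binary case is linear: z₁(K₁−1)(1+V/F(K₂−1)) + z₂(K₂−1)(1+V/F(K₁−1)) = 0
⇒ V/F = [z₁(K₁−1)+z₂(K₂−1)] / [−(K₁−1)(K₂−1)] = 0.2762/0.8849 = 0.312
Then V = V/F·F = 0.3121·139.4 = 43.5 mol/h and L = F − V = 95.9 mol/h.

L = 95.9 mol/h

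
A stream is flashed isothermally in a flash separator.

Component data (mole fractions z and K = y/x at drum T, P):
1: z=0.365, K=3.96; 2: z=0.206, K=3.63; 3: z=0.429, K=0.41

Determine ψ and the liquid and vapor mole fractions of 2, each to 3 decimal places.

Let ψ = V/F and solve Σ zᵢ(Kᵢ−1)/(1+ψ(Kᵢ−1)) = 0.
Check two-phase: ΣzᵢKᵢ = 2.369 > 1 and Σzᵢ/Kᵢ = 1.195 > 1, so g(0) = 1.369 > 0 and g(1) = -0.195 < 0.
Newton–Raphson from ψ = 0.63:
  ψ = 0.630: g = 0.1782, g' = -0.970 → ψ = 0.814
  ψ = 0.814: g = 0.0026, g' = -0.972 → ψ = 0.816
Converged at ψ = 0.816.
Compositions from xᵢ = zᵢ/(1+ψ(Kᵢ−1)), yᵢ = Kᵢxᵢ:
  1: x = 0.107, y = 0.423
  2: x = 0.065, y = 0.238
  3: x = 0.828, y = 0.339

ψ = 0.816, x_2 = 0.065, y_2 = 0.238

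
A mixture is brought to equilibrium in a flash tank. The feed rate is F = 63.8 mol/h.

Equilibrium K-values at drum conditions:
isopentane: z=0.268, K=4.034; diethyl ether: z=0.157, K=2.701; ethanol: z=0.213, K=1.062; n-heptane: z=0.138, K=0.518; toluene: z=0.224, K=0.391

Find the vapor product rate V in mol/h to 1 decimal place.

Newton iteration, β⁰ = 0.45:
  β = 0.450: g = 0.2350, g' = -0.797 → β = 0.745
  β = 0.745: g = 0.0265, g' = -0.678 → β = 0.784
Converged at β = 0.784.
Then V = β·F = 0.7836·63.8 = 50.0 mol/h and L = F − V = 13.8 mol/h.

V = 50.0 mol/h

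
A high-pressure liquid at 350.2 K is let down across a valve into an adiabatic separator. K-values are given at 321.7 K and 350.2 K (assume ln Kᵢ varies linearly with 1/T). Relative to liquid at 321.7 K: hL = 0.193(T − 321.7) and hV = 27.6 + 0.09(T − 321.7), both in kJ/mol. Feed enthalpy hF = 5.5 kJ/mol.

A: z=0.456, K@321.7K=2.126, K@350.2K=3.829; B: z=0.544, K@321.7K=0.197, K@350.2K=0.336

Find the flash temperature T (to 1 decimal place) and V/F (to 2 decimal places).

T = 325.9 K, V/F = 0.17

Adiabatic flash: solve Rachford–Rice at each trial T, then check hF = ψ·hV(T) + (1−ψ)·hL(T).
  T = 321.7 K: K = (2.126, 0.197), RR gives ψ = 0.085, H_out = 2.339 kJ/mol
  T = 350.2 K: K = (3.829, 0.336), RR gives ψ = 0.494, H_out = 17.696 kJ/mol
  T = 335.9 K: K = (2.886, 0.260), RR gives ψ = 0.328, H_out = 11.307 kJ/mol
  T = 328.8 K: K = (2.485, 0.227), RR gives ψ = 0.224, H_out = 7.379 kJ/mol
  T = 325.2 K: K = (2.298, 0.211), RR gives ψ = 0.159, H_out = 5.011 kJ/mol
  T = 327.0 K: K = (2.390, 0.219), RR gives ψ = 0.193, H_out = 6.235 kJ/mol
Linear interpolation between T = 325.2 (H_out = 5.011) and T = 327.0 (H_out = 6.235) on hF = 5.5 gives T ≈ 325.9 K, at which ψ = 0.17.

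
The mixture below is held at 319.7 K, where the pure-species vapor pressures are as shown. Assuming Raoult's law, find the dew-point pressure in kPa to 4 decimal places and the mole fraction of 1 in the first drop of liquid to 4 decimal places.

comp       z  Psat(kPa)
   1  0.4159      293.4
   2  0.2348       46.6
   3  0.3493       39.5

Pdew = 65.3630 kPa, x_1 = 0.0927

At the dew point ψ → 1, so Σzᵢ/Kᵢ = 1 with Kᵢ = Pᵢˢᵃᵗ/P ⇒ 1/P = Σzᵢ/Pᵢˢᵃᵗ.
1/P = 0.4159/293.4 + 0.2348/46.6 + 0.3493/39.5 = 0.0152992 ⇒ P = 65.3630 kPa
xᵢ = zᵢP/Pᵢˢᵃᵗ ⇒ x_1 = 0.4159·65.3630/293.4 = 0.0927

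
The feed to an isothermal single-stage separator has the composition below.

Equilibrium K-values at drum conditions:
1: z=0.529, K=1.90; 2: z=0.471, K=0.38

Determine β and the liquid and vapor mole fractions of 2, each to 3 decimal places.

β = 0.330, x_2 = 0.592, y_2 = 0.225

Binary case is linear: z₁(K₁−1)(1+β(K₂−1)) + z₂(K₂−1)(1+β(K₁−1)) = 0
⇒ β = [z₁(K₁−1)+z₂(K₂−1)] / [−(K₁−1)(K₂−1)] = 0.1841/0.5580 = 0.330
Compositions from xᵢ = zᵢ/(1+β(Kᵢ−1)), yᵢ = Kᵢxᵢ:
  1: x = 0.408, y = 0.775
  2: x = 0.592, y = 0.225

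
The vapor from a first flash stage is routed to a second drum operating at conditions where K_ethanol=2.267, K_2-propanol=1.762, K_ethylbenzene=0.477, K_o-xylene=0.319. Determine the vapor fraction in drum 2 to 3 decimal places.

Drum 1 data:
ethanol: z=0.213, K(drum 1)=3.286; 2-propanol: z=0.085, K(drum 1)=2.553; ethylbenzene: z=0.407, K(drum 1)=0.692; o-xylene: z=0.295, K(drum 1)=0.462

Drum 1:
Rachford–Rice: g(ψ₁) = Σ zᵢ(Kᵢ−1)/(1+ψ₁(Kᵢ−1)) = 0.
Check two-phase: ΣzᵢKᵢ = 1.335 > 1 and Σzᵢ/Kᵢ = 1.325 > 1, so g(0) = 0.335 > 0 and g(1) = -0.325 < 0.
Newton–Raphson from ψ₁ = 0.5:
  ψ₁ = 0.500: g = -0.0638, g' = -0.521 → ψ₁ = 0.378
  ψ₁ = 0.378: g = 0.0035, g' = -0.586 → ψ₁ = 0.384
Converged at ψ₁ = 0.384.
Drum-1 compositions:
  ethanol: x = 0.113, y = 0.373
  2-propanol: x = 0.053, y = 0.136
  ethylbenzene: x = 0.462, y = 0.319
  o-xylene: x = 0.372, y = 0.172
Drum-2 feed = drum-1 vapor: z₂ = (0.3729, 0.1360, 0.3194, 0.1717).
Drum 2:
Rachford–Rice: g(ψ₂) = Σ zᵢ(Kᵢ−1)/(1+ψ₂(Kᵢ−1)) = 0.
Feasibility: ΣzᵢKᵢ = 1.292, Σzᵢ/Kᵢ = 1.450 — both > 1, two phases present.
Newton–Raphson from ψ₂ = 0.5:
  ψ₂ = 0.500: g = -0.0393, g' = -0.609 → ψ₂ = 0.436
  ψ₂ = 0.436: g = -0.0003, g' = -0.601 → ψ₂ = 0.435
Converged at ψ₂ = 0.435.
  ethanol: x = 0.240, y = 0.545
  2-propanol: x = 0.102, y = 0.180
  ethylbenzene: x = 0.413, y = 0.197
  o-xylene: x = 0.244, y = 0.078

V/F (drum 2) = 0.435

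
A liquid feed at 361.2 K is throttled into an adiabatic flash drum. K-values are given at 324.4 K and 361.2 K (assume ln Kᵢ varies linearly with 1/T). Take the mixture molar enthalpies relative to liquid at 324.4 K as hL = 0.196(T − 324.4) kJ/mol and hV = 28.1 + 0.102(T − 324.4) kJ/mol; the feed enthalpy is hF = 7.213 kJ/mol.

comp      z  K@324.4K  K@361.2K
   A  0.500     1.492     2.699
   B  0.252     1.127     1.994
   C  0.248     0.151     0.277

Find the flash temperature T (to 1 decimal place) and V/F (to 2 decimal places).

T = 325.5 K, V/F = 0.25

Adiabatic flash: solve Rachford–Rice at each trial T, then check hF = ψ·hV(T) + (1−ψ)·hL(T).
  T = 324.4 K: K = (1.492, 1.127, 0.151), RR gives ψ = 0.204, H_out = 5.740 kJ/mol
  T = 361.2 K: K = (2.699, 1.994, 0.277), RR gives ψ = 0.865, H_out = 28.527 kJ/mol
  T = 342.8 K: K = (2.039, 1.522, 0.208), RR gives ψ = 0.654, H_out = 20.846 kJ/mol
  T = 333.6 K: K = (1.752, 1.315, 0.178), RR gives ψ = 0.493, H_out = 15.238 kJ/mol
  T = 329.0 K: K = (1.618, 1.219, 0.164), RR gives ψ = 0.375, H_out = 11.278 kJ/mol
  T = 326.7 K: K = (1.554, 1.172, 0.157), RR gives ψ = 0.298, H_out = 8.773 kJ/mol
Linear interpolation between T = 324.4 (H_out = 5.740) and T = 326.7 (H_out = 8.773) on hF = 7.213 gives T ≈ 325.5 K, at which ψ = 0.25.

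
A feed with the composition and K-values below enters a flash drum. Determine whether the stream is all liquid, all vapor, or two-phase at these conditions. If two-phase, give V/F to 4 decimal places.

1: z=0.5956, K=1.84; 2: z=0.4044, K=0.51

two-phase, V/F = 0.7341

ΣzᵢKᵢ = 1.3021; Σzᵢ/Kᵢ = 1.1166.
Both exceed 1, so a two-phase solution exists.
Rachford–Rice: g(ψ) = Σ zᵢ(Kᵢ−1)/(1+ψ(Kᵢ−1)) = 0.
Newton–Raphson from ψ = 0.5:
  ψ = 0.5000: g = 0.08987, g' = -0.3788 → ψ = 0.7373
  ψ = 0.7373: g = -0.00127, g' = -0.3983 → ψ = 0.7341
Converged at ψ = 0.7341.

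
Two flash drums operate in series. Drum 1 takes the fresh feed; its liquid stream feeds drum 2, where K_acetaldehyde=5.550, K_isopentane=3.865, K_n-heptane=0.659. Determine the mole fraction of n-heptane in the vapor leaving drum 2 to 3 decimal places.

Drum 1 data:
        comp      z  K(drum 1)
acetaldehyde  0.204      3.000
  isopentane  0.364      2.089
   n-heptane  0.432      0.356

y_n-heptane (drum 2) = 0.597

Drum 1:
Iterate (Newton) starting at ψ₁ = 0.48:
  ψ₁ = 0.480: g = 0.0658, g' = -0.774 → ψ₁ = 0.565
Converged at ψ₁ = 0.565.
Drum-1 compositions:
  acetaldehyde: x = 0.096, y = 0.287
  isopentane: x = 0.225, y = 0.471
  n-heptane: x = 0.679, y = 0.242
Drum-2 feed = drum-1 liquid: z₂ = (0.0958, 0.2254, 0.6788).
Drum 2:
Rachford–Rice: g(ψ₂) = Σ zᵢ(Kᵢ−1)/(1+ψ₂(Kᵢ−1)) = 0.
Check two-phase: ΣzᵢKᵢ = 1.850 > 1 and Σzᵢ/Kᵢ = 1.106 > 1, so g(0) = 0.850 > 0 and g(1) = -0.106 < 0.
Newton iteration, ψ₂⁰ = 0.5:
  ψ₂ = 0.500: g = 0.1196, g' = -0.612 → ψ₂ = 0.695
  ψ₂ = 0.695: g = 0.0172, g' = -0.457 → ψ₂ = 0.733
  ψ₂ = 0.733: g = 0.0004, g' = -0.438 → ψ₂ = 0.734
Converged at ψ₂ = 0.734.
  acetaldehyde: x = 0.022, y = 0.123
  isopentane: x = 0.073, y = 0.281
  n-heptane: x = 0.905, y = 0.597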